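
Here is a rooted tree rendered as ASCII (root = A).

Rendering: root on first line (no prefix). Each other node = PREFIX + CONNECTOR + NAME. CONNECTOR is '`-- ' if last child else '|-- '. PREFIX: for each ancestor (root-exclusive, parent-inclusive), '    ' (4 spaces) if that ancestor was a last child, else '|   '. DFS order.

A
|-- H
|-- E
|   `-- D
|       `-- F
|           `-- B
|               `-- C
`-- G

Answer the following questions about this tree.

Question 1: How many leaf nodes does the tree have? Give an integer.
Answer: 3

Derivation:
Leaves (nodes with no children): C, G, H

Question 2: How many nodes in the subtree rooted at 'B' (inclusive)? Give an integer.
Answer: 2

Derivation:
Subtree rooted at B contains: B, C
Count = 2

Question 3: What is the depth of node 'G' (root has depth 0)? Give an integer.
Answer: 1

Derivation:
Path from root to G: A -> G
Depth = number of edges = 1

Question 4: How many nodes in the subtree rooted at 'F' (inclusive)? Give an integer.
Subtree rooted at F contains: B, C, F
Count = 3

Answer: 3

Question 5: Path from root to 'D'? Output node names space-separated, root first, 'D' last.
Answer: A E D

Derivation:
Walk down from root: A -> E -> D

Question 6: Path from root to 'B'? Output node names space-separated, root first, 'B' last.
Walk down from root: A -> E -> D -> F -> B

Answer: A E D F B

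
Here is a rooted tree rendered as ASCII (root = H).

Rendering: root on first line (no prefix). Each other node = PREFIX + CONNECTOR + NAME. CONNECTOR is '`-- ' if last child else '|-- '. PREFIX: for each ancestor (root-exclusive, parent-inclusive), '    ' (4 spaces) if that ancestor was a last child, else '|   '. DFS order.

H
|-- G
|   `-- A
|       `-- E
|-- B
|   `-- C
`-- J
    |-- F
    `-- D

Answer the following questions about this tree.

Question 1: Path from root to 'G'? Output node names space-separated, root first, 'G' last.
Answer: H G

Derivation:
Walk down from root: H -> G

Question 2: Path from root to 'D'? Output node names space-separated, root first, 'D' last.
Answer: H J D

Derivation:
Walk down from root: H -> J -> D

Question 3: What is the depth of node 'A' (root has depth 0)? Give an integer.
Path from root to A: H -> G -> A
Depth = number of edges = 2

Answer: 2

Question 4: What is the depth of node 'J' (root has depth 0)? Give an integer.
Answer: 1

Derivation:
Path from root to J: H -> J
Depth = number of edges = 1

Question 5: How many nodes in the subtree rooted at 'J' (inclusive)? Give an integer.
Answer: 3

Derivation:
Subtree rooted at J contains: D, F, J
Count = 3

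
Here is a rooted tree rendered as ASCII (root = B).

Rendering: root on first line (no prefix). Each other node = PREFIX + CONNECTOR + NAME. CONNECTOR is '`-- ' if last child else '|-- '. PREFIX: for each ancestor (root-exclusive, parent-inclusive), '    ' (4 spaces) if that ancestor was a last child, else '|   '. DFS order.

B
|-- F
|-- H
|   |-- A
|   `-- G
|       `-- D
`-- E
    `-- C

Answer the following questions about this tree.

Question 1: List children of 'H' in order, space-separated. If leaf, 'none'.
Node H's children (from adjacency): A, G

Answer: A G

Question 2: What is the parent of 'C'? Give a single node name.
Scan adjacency: C appears as child of E

Answer: E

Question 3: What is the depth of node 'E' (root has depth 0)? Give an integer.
Path from root to E: B -> E
Depth = number of edges = 1

Answer: 1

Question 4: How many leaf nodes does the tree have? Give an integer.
Leaves (nodes with no children): A, C, D, F

Answer: 4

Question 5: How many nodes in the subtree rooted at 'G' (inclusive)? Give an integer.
Subtree rooted at G contains: D, G
Count = 2

Answer: 2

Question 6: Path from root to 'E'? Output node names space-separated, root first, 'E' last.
Answer: B E

Derivation:
Walk down from root: B -> E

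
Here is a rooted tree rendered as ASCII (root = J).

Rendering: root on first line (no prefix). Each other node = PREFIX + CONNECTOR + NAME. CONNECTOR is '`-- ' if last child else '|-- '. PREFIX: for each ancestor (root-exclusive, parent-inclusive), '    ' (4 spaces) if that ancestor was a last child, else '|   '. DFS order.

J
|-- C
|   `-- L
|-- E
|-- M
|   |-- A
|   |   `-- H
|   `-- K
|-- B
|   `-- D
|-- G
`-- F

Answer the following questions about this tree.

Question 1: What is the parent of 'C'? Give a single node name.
Answer: J

Derivation:
Scan adjacency: C appears as child of J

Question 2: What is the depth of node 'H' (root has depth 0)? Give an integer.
Answer: 3

Derivation:
Path from root to H: J -> M -> A -> H
Depth = number of edges = 3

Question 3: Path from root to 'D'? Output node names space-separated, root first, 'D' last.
Walk down from root: J -> B -> D

Answer: J B D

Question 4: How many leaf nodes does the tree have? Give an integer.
Leaves (nodes with no children): D, E, F, G, H, K, L

Answer: 7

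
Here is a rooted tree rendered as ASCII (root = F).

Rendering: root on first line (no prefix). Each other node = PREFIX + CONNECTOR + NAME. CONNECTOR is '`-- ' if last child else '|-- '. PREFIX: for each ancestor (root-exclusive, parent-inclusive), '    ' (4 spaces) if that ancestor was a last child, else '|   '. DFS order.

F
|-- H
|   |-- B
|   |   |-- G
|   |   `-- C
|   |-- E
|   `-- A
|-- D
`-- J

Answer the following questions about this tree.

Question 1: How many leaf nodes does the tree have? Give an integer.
Leaves (nodes with no children): A, C, D, E, G, J

Answer: 6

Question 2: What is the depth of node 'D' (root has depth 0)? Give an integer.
Path from root to D: F -> D
Depth = number of edges = 1

Answer: 1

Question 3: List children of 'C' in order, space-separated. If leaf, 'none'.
Answer: none

Derivation:
Node C's children (from adjacency): (leaf)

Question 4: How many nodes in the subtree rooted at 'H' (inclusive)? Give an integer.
Answer: 6

Derivation:
Subtree rooted at H contains: A, B, C, E, G, H
Count = 6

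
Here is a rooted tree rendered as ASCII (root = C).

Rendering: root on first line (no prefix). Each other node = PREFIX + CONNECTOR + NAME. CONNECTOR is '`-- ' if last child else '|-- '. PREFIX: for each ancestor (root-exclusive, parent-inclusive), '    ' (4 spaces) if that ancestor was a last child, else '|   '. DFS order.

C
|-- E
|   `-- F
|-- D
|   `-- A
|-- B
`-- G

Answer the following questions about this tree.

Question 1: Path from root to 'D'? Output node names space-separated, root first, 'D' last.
Walk down from root: C -> D

Answer: C D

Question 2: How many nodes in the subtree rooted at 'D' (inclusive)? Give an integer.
Answer: 2

Derivation:
Subtree rooted at D contains: A, D
Count = 2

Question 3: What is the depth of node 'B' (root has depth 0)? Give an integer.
Path from root to B: C -> B
Depth = number of edges = 1

Answer: 1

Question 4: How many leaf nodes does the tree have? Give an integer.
Answer: 4

Derivation:
Leaves (nodes with no children): A, B, F, G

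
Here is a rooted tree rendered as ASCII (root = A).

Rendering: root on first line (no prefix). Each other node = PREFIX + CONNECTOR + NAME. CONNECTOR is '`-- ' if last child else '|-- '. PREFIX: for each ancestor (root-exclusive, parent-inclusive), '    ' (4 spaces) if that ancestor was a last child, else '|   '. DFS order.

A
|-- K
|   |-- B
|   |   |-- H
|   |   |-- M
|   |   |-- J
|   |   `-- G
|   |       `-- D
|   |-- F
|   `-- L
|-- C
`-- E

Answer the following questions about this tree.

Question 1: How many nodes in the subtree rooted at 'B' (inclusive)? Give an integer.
Answer: 6

Derivation:
Subtree rooted at B contains: B, D, G, H, J, M
Count = 6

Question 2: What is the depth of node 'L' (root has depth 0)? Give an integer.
Path from root to L: A -> K -> L
Depth = number of edges = 2

Answer: 2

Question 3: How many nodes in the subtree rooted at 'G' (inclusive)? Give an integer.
Answer: 2

Derivation:
Subtree rooted at G contains: D, G
Count = 2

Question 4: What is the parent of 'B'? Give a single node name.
Answer: K

Derivation:
Scan adjacency: B appears as child of K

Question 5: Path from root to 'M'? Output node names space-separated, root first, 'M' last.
Answer: A K B M

Derivation:
Walk down from root: A -> K -> B -> M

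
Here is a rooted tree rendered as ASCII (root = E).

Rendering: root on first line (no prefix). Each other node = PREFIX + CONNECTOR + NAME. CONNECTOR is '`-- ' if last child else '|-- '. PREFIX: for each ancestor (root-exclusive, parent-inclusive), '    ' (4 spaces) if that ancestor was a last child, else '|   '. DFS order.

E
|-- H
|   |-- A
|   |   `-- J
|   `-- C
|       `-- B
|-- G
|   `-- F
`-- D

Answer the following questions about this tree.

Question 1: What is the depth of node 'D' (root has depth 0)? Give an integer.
Answer: 1

Derivation:
Path from root to D: E -> D
Depth = number of edges = 1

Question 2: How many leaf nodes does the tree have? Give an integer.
Leaves (nodes with no children): B, D, F, J

Answer: 4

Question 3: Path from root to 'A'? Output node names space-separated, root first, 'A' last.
Answer: E H A

Derivation:
Walk down from root: E -> H -> A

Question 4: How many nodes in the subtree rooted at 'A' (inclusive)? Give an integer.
Answer: 2

Derivation:
Subtree rooted at A contains: A, J
Count = 2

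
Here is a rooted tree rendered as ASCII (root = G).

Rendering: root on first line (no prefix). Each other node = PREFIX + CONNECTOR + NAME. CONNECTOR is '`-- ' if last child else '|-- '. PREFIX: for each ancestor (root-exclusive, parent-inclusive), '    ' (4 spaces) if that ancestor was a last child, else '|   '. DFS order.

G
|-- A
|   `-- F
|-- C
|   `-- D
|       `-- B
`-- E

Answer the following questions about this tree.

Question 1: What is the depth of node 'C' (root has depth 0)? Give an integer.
Path from root to C: G -> C
Depth = number of edges = 1

Answer: 1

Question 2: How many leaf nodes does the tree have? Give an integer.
Answer: 3

Derivation:
Leaves (nodes with no children): B, E, F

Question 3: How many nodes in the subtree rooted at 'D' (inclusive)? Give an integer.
Answer: 2

Derivation:
Subtree rooted at D contains: B, D
Count = 2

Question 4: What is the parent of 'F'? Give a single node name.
Answer: A

Derivation:
Scan adjacency: F appears as child of A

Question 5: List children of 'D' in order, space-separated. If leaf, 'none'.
Node D's children (from adjacency): B

Answer: B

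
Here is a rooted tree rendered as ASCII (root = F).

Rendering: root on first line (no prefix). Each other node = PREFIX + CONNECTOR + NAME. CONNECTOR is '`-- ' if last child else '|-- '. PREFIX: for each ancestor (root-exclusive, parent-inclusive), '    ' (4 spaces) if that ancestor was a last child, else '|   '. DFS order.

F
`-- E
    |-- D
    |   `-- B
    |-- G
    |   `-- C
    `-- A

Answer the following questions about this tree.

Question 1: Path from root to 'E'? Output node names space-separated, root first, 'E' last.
Answer: F E

Derivation:
Walk down from root: F -> E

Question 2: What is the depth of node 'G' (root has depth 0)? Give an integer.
Path from root to G: F -> E -> G
Depth = number of edges = 2

Answer: 2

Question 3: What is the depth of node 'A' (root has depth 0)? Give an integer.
Path from root to A: F -> E -> A
Depth = number of edges = 2

Answer: 2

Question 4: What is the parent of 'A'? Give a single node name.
Answer: E

Derivation:
Scan adjacency: A appears as child of E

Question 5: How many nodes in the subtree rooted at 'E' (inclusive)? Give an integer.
Subtree rooted at E contains: A, B, C, D, E, G
Count = 6

Answer: 6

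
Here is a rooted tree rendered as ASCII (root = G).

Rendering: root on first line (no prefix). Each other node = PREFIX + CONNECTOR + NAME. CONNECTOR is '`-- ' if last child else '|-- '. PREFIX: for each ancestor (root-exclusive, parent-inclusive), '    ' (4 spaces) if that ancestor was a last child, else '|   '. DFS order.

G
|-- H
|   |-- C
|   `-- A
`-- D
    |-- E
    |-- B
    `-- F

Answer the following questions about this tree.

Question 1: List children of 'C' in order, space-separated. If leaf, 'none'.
Node C's children (from adjacency): (leaf)

Answer: none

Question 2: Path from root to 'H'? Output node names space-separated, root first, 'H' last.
Answer: G H

Derivation:
Walk down from root: G -> H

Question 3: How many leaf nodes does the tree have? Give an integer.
Answer: 5

Derivation:
Leaves (nodes with no children): A, B, C, E, F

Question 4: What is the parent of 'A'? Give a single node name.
Answer: H

Derivation:
Scan adjacency: A appears as child of H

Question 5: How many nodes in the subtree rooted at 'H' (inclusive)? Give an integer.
Answer: 3

Derivation:
Subtree rooted at H contains: A, C, H
Count = 3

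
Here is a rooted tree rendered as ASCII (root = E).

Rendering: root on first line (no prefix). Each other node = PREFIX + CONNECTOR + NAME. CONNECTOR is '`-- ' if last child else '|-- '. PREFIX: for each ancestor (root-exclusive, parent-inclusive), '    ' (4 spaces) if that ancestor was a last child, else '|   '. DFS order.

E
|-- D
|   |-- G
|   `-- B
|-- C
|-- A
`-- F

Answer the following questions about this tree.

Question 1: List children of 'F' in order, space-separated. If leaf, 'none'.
Node F's children (from adjacency): (leaf)

Answer: none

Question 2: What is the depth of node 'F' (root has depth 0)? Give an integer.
Path from root to F: E -> F
Depth = number of edges = 1

Answer: 1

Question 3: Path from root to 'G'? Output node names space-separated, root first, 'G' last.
Answer: E D G

Derivation:
Walk down from root: E -> D -> G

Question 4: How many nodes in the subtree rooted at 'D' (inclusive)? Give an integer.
Subtree rooted at D contains: B, D, G
Count = 3

Answer: 3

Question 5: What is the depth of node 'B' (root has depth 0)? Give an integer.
Path from root to B: E -> D -> B
Depth = number of edges = 2

Answer: 2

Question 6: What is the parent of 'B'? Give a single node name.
Scan adjacency: B appears as child of D

Answer: D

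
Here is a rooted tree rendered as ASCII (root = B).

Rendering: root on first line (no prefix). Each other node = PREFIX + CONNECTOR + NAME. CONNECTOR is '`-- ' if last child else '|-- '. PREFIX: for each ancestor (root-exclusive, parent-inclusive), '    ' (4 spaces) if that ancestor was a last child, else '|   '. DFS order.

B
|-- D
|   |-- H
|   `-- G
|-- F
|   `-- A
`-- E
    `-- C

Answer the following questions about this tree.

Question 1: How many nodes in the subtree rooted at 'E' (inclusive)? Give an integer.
Answer: 2

Derivation:
Subtree rooted at E contains: C, E
Count = 2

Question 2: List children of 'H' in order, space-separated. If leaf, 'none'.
Node H's children (from adjacency): (leaf)

Answer: none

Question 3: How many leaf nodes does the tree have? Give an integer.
Leaves (nodes with no children): A, C, G, H

Answer: 4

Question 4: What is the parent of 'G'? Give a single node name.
Answer: D

Derivation:
Scan adjacency: G appears as child of D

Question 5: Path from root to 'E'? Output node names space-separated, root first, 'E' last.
Walk down from root: B -> E

Answer: B E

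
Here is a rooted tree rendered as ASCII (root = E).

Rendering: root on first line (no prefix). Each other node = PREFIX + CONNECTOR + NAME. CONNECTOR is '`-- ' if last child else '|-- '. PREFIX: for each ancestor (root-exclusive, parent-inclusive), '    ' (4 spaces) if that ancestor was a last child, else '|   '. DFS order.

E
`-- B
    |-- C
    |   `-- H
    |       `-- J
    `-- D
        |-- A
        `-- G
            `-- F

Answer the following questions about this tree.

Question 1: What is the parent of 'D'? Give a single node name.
Answer: B

Derivation:
Scan adjacency: D appears as child of B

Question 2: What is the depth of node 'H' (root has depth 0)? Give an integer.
Answer: 3

Derivation:
Path from root to H: E -> B -> C -> H
Depth = number of edges = 3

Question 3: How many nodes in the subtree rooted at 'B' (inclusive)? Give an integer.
Answer: 8

Derivation:
Subtree rooted at B contains: A, B, C, D, F, G, H, J
Count = 8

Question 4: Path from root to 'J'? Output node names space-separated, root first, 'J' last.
Answer: E B C H J

Derivation:
Walk down from root: E -> B -> C -> H -> J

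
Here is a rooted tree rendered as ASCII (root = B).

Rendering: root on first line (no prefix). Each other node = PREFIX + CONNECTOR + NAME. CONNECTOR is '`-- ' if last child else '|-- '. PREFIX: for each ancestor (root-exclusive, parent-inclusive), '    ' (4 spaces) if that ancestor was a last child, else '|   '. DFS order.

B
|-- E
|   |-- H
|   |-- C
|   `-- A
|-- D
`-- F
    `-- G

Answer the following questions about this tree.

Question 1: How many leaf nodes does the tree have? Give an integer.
Answer: 5

Derivation:
Leaves (nodes with no children): A, C, D, G, H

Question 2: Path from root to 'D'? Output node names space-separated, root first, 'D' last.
Answer: B D

Derivation:
Walk down from root: B -> D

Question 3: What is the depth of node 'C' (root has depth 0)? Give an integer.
Path from root to C: B -> E -> C
Depth = number of edges = 2

Answer: 2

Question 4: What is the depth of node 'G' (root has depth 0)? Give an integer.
Answer: 2

Derivation:
Path from root to G: B -> F -> G
Depth = number of edges = 2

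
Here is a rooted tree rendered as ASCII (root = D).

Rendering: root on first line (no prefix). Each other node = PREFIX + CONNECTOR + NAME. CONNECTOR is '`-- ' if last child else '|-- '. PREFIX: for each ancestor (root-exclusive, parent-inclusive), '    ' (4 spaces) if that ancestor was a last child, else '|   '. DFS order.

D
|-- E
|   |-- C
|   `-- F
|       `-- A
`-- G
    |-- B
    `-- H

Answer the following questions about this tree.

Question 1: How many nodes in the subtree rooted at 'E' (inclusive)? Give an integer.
Subtree rooted at E contains: A, C, E, F
Count = 4

Answer: 4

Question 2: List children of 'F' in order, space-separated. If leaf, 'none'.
Node F's children (from adjacency): A

Answer: A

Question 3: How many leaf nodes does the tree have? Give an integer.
Leaves (nodes with no children): A, B, C, H

Answer: 4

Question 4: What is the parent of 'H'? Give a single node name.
Scan adjacency: H appears as child of G

Answer: G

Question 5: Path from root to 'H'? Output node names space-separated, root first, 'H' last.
Walk down from root: D -> G -> H

Answer: D G H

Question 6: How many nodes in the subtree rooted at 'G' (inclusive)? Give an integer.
Answer: 3

Derivation:
Subtree rooted at G contains: B, G, H
Count = 3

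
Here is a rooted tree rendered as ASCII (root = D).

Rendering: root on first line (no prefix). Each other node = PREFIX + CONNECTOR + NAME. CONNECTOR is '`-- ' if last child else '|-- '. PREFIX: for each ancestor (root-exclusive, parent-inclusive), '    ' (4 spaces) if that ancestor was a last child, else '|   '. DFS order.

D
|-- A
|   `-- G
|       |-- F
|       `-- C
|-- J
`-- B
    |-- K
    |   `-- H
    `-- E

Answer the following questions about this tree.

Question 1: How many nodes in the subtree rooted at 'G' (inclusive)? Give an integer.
Answer: 3

Derivation:
Subtree rooted at G contains: C, F, G
Count = 3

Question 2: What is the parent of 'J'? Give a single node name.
Scan adjacency: J appears as child of D

Answer: D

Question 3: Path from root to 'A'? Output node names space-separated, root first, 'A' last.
Walk down from root: D -> A

Answer: D A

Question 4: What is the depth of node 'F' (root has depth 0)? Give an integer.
Path from root to F: D -> A -> G -> F
Depth = number of edges = 3

Answer: 3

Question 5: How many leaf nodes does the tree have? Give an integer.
Leaves (nodes with no children): C, E, F, H, J

Answer: 5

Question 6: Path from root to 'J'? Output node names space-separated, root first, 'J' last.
Answer: D J

Derivation:
Walk down from root: D -> J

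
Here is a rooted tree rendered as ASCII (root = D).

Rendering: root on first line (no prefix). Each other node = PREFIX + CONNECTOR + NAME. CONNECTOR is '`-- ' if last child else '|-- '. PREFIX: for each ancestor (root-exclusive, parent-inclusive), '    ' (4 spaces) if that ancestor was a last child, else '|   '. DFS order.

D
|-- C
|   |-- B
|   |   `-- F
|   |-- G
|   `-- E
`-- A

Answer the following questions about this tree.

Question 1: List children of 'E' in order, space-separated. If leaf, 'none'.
Answer: none

Derivation:
Node E's children (from adjacency): (leaf)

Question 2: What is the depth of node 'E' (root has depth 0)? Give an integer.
Path from root to E: D -> C -> E
Depth = number of edges = 2

Answer: 2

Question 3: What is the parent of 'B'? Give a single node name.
Scan adjacency: B appears as child of C

Answer: C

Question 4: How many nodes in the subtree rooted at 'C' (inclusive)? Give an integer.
Subtree rooted at C contains: B, C, E, F, G
Count = 5

Answer: 5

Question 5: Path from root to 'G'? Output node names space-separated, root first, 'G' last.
Walk down from root: D -> C -> G

Answer: D C G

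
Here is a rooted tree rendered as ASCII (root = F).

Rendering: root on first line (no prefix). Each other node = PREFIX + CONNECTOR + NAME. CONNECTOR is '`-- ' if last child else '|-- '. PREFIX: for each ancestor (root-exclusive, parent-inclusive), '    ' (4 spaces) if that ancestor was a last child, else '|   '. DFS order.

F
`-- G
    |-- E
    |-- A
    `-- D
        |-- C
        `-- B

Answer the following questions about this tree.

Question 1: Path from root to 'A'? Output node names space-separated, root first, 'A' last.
Walk down from root: F -> G -> A

Answer: F G A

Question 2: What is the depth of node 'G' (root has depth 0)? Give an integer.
Path from root to G: F -> G
Depth = number of edges = 1

Answer: 1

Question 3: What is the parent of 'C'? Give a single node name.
Answer: D

Derivation:
Scan adjacency: C appears as child of D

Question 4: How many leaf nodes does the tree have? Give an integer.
Answer: 4

Derivation:
Leaves (nodes with no children): A, B, C, E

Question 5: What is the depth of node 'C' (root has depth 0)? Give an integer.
Answer: 3

Derivation:
Path from root to C: F -> G -> D -> C
Depth = number of edges = 3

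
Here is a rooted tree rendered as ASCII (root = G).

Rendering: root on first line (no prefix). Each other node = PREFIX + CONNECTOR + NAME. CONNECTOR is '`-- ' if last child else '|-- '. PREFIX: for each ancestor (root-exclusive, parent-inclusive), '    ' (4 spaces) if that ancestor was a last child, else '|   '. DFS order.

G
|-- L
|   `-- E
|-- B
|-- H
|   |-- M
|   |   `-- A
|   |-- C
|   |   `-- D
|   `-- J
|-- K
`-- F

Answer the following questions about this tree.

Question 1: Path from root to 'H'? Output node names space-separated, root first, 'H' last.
Walk down from root: G -> H

Answer: G H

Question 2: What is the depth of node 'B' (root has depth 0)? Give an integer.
Path from root to B: G -> B
Depth = number of edges = 1

Answer: 1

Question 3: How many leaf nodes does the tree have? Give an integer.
Leaves (nodes with no children): A, B, D, E, F, J, K

Answer: 7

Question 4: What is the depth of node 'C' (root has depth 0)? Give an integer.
Path from root to C: G -> H -> C
Depth = number of edges = 2

Answer: 2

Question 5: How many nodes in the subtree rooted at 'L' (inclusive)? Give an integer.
Answer: 2

Derivation:
Subtree rooted at L contains: E, L
Count = 2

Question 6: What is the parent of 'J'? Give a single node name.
Scan adjacency: J appears as child of H

Answer: H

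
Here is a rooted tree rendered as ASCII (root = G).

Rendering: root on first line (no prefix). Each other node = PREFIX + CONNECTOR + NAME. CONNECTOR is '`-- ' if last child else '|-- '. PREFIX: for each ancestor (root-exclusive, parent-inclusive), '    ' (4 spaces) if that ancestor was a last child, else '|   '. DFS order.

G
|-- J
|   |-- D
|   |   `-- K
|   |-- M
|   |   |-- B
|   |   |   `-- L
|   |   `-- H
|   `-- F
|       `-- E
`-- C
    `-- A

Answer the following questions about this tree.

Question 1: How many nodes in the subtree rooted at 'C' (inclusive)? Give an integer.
Answer: 2

Derivation:
Subtree rooted at C contains: A, C
Count = 2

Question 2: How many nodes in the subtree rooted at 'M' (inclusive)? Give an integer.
Subtree rooted at M contains: B, H, L, M
Count = 4

Answer: 4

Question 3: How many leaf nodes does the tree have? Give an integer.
Answer: 5

Derivation:
Leaves (nodes with no children): A, E, H, K, L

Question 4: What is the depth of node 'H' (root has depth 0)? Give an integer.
Path from root to H: G -> J -> M -> H
Depth = number of edges = 3

Answer: 3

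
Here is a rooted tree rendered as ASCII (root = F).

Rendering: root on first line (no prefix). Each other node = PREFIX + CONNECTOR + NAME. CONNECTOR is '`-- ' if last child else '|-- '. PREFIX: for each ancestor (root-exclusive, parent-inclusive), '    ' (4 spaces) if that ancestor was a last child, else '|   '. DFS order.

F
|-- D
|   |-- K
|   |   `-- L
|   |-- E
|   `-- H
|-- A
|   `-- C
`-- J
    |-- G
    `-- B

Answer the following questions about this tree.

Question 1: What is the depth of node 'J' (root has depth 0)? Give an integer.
Answer: 1

Derivation:
Path from root to J: F -> J
Depth = number of edges = 1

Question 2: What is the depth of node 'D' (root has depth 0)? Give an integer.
Path from root to D: F -> D
Depth = number of edges = 1

Answer: 1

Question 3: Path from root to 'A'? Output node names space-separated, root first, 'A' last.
Walk down from root: F -> A

Answer: F A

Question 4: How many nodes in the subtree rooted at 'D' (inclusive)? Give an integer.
Answer: 5

Derivation:
Subtree rooted at D contains: D, E, H, K, L
Count = 5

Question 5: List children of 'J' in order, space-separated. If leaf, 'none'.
Answer: G B

Derivation:
Node J's children (from adjacency): G, B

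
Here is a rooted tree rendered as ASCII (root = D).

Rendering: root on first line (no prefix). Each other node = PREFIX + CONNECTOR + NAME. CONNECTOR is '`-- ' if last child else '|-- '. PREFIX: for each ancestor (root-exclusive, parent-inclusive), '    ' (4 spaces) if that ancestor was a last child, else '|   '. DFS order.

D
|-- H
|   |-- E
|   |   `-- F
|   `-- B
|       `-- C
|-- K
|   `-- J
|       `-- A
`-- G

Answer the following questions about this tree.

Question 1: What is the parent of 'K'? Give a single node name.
Answer: D

Derivation:
Scan adjacency: K appears as child of D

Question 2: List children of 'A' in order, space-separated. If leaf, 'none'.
Answer: none

Derivation:
Node A's children (from adjacency): (leaf)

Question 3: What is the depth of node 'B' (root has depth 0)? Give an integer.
Path from root to B: D -> H -> B
Depth = number of edges = 2

Answer: 2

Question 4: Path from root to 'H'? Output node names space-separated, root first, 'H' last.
Answer: D H

Derivation:
Walk down from root: D -> H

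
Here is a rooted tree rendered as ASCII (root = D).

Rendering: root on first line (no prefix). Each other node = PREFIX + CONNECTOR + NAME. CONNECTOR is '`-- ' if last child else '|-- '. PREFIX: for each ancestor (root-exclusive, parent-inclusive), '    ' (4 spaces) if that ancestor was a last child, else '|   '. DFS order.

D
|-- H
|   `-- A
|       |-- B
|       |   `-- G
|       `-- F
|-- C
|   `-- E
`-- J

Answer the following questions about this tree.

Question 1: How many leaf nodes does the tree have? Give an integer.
Answer: 4

Derivation:
Leaves (nodes with no children): E, F, G, J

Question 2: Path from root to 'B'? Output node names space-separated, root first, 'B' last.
Walk down from root: D -> H -> A -> B

Answer: D H A B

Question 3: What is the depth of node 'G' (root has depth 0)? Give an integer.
Answer: 4

Derivation:
Path from root to G: D -> H -> A -> B -> G
Depth = number of edges = 4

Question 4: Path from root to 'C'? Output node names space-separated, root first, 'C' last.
Walk down from root: D -> C

Answer: D C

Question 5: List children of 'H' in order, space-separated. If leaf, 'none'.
Answer: A

Derivation:
Node H's children (from adjacency): A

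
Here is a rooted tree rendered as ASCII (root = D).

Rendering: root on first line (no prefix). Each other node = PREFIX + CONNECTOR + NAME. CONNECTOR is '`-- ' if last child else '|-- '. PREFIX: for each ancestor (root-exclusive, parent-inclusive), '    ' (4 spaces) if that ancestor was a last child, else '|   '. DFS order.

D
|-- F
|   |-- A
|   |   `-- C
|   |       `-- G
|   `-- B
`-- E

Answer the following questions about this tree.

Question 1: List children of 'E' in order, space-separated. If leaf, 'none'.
Node E's children (from adjacency): (leaf)

Answer: none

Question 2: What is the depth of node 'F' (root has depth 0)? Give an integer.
Answer: 1

Derivation:
Path from root to F: D -> F
Depth = number of edges = 1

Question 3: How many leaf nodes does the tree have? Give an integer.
Answer: 3

Derivation:
Leaves (nodes with no children): B, E, G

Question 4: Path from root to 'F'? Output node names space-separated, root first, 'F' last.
Answer: D F

Derivation:
Walk down from root: D -> F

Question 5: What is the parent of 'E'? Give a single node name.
Scan adjacency: E appears as child of D

Answer: D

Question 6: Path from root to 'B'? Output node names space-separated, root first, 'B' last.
Walk down from root: D -> F -> B

Answer: D F B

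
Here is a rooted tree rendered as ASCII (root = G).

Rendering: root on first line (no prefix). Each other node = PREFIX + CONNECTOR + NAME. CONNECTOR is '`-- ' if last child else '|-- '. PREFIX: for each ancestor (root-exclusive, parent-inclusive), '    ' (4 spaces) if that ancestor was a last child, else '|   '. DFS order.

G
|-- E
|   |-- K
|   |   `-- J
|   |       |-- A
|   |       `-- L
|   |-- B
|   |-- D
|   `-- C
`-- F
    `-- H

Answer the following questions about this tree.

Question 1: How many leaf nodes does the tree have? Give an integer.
Leaves (nodes with no children): A, B, C, D, H, L

Answer: 6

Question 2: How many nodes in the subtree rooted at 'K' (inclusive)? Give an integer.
Answer: 4

Derivation:
Subtree rooted at K contains: A, J, K, L
Count = 4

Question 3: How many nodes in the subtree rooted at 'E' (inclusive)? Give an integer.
Subtree rooted at E contains: A, B, C, D, E, J, K, L
Count = 8

Answer: 8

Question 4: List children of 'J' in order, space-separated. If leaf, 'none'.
Node J's children (from adjacency): A, L

Answer: A L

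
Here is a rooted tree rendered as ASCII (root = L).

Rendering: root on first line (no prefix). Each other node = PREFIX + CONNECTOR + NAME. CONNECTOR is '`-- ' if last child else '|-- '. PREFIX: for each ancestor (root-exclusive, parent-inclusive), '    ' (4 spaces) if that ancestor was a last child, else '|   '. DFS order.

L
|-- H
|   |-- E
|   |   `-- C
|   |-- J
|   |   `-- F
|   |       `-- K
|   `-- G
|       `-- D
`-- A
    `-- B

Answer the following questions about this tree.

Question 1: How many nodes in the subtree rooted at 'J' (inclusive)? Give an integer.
Answer: 3

Derivation:
Subtree rooted at J contains: F, J, K
Count = 3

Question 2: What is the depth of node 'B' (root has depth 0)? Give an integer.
Path from root to B: L -> A -> B
Depth = number of edges = 2

Answer: 2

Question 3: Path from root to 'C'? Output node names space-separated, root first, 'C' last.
Answer: L H E C

Derivation:
Walk down from root: L -> H -> E -> C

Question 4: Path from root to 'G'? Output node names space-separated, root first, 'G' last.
Answer: L H G

Derivation:
Walk down from root: L -> H -> G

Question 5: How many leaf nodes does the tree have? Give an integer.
Leaves (nodes with no children): B, C, D, K

Answer: 4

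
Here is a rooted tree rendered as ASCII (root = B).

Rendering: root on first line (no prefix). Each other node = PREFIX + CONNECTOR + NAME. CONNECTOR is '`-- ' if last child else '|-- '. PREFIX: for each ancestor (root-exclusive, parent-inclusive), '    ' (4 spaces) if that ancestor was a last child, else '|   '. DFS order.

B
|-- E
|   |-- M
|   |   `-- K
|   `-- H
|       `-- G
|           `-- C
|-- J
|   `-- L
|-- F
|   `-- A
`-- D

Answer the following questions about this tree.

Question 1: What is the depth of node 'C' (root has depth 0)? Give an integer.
Answer: 4

Derivation:
Path from root to C: B -> E -> H -> G -> C
Depth = number of edges = 4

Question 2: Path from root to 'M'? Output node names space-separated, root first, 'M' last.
Answer: B E M

Derivation:
Walk down from root: B -> E -> M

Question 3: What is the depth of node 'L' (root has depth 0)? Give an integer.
Path from root to L: B -> J -> L
Depth = number of edges = 2

Answer: 2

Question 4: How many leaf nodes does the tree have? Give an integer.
Answer: 5

Derivation:
Leaves (nodes with no children): A, C, D, K, L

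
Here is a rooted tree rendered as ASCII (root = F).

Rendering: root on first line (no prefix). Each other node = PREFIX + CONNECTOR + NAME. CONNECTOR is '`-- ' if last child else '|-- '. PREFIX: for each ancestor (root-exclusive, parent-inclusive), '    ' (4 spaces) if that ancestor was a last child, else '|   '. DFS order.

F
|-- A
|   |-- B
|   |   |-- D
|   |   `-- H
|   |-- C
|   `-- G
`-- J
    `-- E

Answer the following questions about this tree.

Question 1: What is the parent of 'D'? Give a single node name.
Scan adjacency: D appears as child of B

Answer: B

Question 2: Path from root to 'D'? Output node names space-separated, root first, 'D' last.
Walk down from root: F -> A -> B -> D

Answer: F A B D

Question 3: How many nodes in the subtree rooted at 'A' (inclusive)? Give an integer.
Subtree rooted at A contains: A, B, C, D, G, H
Count = 6

Answer: 6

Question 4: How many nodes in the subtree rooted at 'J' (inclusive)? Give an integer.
Subtree rooted at J contains: E, J
Count = 2

Answer: 2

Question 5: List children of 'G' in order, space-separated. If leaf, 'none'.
Answer: none

Derivation:
Node G's children (from adjacency): (leaf)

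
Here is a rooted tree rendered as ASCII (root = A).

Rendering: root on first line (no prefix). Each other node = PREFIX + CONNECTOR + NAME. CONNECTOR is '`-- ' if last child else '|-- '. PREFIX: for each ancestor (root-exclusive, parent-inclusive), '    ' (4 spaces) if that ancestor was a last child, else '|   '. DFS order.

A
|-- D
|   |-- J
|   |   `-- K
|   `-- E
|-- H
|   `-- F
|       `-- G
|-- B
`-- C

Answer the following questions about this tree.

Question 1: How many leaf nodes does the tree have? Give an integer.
Leaves (nodes with no children): B, C, E, G, K

Answer: 5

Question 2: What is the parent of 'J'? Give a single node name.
Scan adjacency: J appears as child of D

Answer: D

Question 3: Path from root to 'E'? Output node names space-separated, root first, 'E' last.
Walk down from root: A -> D -> E

Answer: A D E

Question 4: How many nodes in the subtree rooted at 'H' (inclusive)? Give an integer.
Subtree rooted at H contains: F, G, H
Count = 3

Answer: 3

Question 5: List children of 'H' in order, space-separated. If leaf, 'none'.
Answer: F

Derivation:
Node H's children (from adjacency): F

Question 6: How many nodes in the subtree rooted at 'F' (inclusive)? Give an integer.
Subtree rooted at F contains: F, G
Count = 2

Answer: 2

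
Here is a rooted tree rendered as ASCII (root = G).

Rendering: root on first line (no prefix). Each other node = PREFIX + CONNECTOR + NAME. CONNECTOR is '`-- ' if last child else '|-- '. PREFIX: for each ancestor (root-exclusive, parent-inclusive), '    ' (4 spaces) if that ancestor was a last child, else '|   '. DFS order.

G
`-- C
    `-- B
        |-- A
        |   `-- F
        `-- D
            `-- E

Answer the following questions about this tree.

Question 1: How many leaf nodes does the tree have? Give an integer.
Leaves (nodes with no children): E, F

Answer: 2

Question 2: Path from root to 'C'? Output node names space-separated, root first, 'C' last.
Walk down from root: G -> C

Answer: G C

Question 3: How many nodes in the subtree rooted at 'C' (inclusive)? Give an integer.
Subtree rooted at C contains: A, B, C, D, E, F
Count = 6

Answer: 6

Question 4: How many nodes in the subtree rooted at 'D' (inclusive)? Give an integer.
Answer: 2

Derivation:
Subtree rooted at D contains: D, E
Count = 2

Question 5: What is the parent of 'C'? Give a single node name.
Scan adjacency: C appears as child of G

Answer: G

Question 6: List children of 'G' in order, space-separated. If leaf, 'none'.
Answer: C

Derivation:
Node G's children (from adjacency): C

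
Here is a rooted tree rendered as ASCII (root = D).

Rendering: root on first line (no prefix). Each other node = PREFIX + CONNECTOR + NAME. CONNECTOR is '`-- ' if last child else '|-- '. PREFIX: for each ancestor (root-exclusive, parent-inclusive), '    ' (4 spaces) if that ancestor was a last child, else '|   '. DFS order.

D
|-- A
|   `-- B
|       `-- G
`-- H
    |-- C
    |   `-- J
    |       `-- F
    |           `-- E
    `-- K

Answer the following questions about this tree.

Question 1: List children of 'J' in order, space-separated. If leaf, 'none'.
Node J's children (from adjacency): F

Answer: F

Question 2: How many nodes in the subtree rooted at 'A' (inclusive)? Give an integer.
Subtree rooted at A contains: A, B, G
Count = 3

Answer: 3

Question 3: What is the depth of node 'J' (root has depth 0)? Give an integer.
Answer: 3

Derivation:
Path from root to J: D -> H -> C -> J
Depth = number of edges = 3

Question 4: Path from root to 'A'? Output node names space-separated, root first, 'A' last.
Answer: D A

Derivation:
Walk down from root: D -> A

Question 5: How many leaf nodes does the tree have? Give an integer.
Leaves (nodes with no children): E, G, K

Answer: 3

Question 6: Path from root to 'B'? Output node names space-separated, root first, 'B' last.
Answer: D A B

Derivation:
Walk down from root: D -> A -> B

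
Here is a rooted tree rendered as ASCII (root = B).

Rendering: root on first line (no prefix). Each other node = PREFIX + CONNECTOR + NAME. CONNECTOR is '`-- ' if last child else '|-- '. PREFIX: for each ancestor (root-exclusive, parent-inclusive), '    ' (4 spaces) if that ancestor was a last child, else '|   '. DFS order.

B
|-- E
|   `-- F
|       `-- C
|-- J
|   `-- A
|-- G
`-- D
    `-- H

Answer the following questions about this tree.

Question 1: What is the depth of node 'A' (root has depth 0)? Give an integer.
Answer: 2

Derivation:
Path from root to A: B -> J -> A
Depth = number of edges = 2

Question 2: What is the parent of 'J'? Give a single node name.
Answer: B

Derivation:
Scan adjacency: J appears as child of B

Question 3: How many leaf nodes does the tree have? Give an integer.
Leaves (nodes with no children): A, C, G, H

Answer: 4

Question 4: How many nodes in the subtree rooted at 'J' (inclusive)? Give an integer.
Subtree rooted at J contains: A, J
Count = 2

Answer: 2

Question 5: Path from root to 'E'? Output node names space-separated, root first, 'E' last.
Answer: B E

Derivation:
Walk down from root: B -> E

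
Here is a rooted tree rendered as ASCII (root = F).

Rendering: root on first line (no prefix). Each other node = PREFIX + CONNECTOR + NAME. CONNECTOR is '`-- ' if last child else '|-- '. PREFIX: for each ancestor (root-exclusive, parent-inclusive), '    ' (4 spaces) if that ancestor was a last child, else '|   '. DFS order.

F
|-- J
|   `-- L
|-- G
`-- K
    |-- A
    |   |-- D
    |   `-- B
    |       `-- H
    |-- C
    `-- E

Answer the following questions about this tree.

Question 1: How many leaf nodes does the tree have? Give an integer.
Leaves (nodes with no children): C, D, E, G, H, L

Answer: 6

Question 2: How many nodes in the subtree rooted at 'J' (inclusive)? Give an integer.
Answer: 2

Derivation:
Subtree rooted at J contains: J, L
Count = 2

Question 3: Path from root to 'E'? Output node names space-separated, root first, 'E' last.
Walk down from root: F -> K -> E

Answer: F K E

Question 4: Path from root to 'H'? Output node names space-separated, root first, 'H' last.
Answer: F K A B H

Derivation:
Walk down from root: F -> K -> A -> B -> H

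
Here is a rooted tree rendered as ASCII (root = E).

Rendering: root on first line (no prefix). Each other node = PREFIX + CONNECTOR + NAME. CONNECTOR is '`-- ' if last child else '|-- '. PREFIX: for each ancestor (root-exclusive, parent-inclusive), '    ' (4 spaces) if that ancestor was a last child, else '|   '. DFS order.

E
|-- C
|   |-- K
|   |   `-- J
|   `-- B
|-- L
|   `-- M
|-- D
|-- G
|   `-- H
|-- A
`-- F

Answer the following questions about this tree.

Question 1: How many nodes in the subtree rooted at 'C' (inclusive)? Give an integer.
Answer: 4

Derivation:
Subtree rooted at C contains: B, C, J, K
Count = 4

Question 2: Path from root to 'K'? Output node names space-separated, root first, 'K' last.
Answer: E C K

Derivation:
Walk down from root: E -> C -> K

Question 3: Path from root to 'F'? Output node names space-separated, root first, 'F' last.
Answer: E F

Derivation:
Walk down from root: E -> F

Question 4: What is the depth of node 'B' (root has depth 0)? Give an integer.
Path from root to B: E -> C -> B
Depth = number of edges = 2

Answer: 2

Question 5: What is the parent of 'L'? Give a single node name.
Answer: E

Derivation:
Scan adjacency: L appears as child of E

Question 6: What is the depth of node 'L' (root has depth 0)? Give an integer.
Path from root to L: E -> L
Depth = number of edges = 1

Answer: 1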